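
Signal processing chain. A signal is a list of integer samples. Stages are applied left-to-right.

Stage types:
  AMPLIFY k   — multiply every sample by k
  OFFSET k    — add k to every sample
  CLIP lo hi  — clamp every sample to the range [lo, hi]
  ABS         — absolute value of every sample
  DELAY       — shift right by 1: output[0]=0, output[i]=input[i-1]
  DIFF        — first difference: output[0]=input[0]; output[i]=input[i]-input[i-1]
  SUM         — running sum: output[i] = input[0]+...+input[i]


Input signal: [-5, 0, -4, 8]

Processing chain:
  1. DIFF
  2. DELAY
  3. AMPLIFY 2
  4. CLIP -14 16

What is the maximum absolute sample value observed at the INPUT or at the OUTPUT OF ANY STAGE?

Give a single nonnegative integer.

Answer: 12

Derivation:
Input: [-5, 0, -4, 8] (max |s|=8)
Stage 1 (DIFF): s[0]=-5, 0--5=5, -4-0=-4, 8--4=12 -> [-5, 5, -4, 12] (max |s|=12)
Stage 2 (DELAY): [0, -5, 5, -4] = [0, -5, 5, -4] -> [0, -5, 5, -4] (max |s|=5)
Stage 3 (AMPLIFY 2): 0*2=0, -5*2=-10, 5*2=10, -4*2=-8 -> [0, -10, 10, -8] (max |s|=10)
Stage 4 (CLIP -14 16): clip(0,-14,16)=0, clip(-10,-14,16)=-10, clip(10,-14,16)=10, clip(-8,-14,16)=-8 -> [0, -10, 10, -8] (max |s|=10)
Overall max amplitude: 12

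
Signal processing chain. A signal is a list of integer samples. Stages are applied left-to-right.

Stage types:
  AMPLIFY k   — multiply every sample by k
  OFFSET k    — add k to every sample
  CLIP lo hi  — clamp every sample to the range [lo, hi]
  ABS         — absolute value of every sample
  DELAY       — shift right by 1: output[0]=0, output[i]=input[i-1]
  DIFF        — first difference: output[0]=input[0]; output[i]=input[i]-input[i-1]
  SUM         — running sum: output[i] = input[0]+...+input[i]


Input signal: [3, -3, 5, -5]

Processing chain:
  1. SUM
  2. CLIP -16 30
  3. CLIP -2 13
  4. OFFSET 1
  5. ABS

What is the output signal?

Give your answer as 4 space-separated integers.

Answer: 4 1 6 1

Derivation:
Input: [3, -3, 5, -5]
Stage 1 (SUM): sum[0..0]=3, sum[0..1]=0, sum[0..2]=5, sum[0..3]=0 -> [3, 0, 5, 0]
Stage 2 (CLIP -16 30): clip(3,-16,30)=3, clip(0,-16,30)=0, clip(5,-16,30)=5, clip(0,-16,30)=0 -> [3, 0, 5, 0]
Stage 3 (CLIP -2 13): clip(3,-2,13)=3, clip(0,-2,13)=0, clip(5,-2,13)=5, clip(0,-2,13)=0 -> [3, 0, 5, 0]
Stage 4 (OFFSET 1): 3+1=4, 0+1=1, 5+1=6, 0+1=1 -> [4, 1, 6, 1]
Stage 5 (ABS): |4|=4, |1|=1, |6|=6, |1|=1 -> [4, 1, 6, 1]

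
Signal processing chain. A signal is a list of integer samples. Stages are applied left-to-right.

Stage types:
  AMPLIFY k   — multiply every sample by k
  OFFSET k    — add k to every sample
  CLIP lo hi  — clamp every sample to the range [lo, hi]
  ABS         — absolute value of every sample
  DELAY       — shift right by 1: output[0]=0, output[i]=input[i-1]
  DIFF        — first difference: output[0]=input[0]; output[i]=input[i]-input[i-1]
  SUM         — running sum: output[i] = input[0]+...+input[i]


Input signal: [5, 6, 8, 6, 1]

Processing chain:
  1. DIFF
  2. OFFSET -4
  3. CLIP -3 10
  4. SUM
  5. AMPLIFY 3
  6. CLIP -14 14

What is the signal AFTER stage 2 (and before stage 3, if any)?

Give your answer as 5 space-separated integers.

Answer: 1 -3 -2 -6 -9

Derivation:
Input: [5, 6, 8, 6, 1]
Stage 1 (DIFF): s[0]=5, 6-5=1, 8-6=2, 6-8=-2, 1-6=-5 -> [5, 1, 2, -2, -5]
Stage 2 (OFFSET -4): 5+-4=1, 1+-4=-3, 2+-4=-2, -2+-4=-6, -5+-4=-9 -> [1, -3, -2, -6, -9]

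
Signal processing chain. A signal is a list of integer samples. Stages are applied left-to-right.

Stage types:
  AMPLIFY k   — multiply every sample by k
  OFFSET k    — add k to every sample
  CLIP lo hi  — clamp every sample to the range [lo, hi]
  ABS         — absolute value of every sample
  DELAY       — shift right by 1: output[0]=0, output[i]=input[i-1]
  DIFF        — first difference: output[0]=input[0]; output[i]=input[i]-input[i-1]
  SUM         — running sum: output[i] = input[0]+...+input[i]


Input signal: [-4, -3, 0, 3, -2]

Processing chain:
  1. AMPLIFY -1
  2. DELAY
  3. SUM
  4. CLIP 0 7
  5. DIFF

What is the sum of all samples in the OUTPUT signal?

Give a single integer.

Input: [-4, -3, 0, 3, -2]
Stage 1 (AMPLIFY -1): -4*-1=4, -3*-1=3, 0*-1=0, 3*-1=-3, -2*-1=2 -> [4, 3, 0, -3, 2]
Stage 2 (DELAY): [0, 4, 3, 0, -3] = [0, 4, 3, 0, -3] -> [0, 4, 3, 0, -3]
Stage 3 (SUM): sum[0..0]=0, sum[0..1]=4, sum[0..2]=7, sum[0..3]=7, sum[0..4]=4 -> [0, 4, 7, 7, 4]
Stage 4 (CLIP 0 7): clip(0,0,7)=0, clip(4,0,7)=4, clip(7,0,7)=7, clip(7,0,7)=7, clip(4,0,7)=4 -> [0, 4, 7, 7, 4]
Stage 5 (DIFF): s[0]=0, 4-0=4, 7-4=3, 7-7=0, 4-7=-3 -> [0, 4, 3, 0, -3]
Output sum: 4

Answer: 4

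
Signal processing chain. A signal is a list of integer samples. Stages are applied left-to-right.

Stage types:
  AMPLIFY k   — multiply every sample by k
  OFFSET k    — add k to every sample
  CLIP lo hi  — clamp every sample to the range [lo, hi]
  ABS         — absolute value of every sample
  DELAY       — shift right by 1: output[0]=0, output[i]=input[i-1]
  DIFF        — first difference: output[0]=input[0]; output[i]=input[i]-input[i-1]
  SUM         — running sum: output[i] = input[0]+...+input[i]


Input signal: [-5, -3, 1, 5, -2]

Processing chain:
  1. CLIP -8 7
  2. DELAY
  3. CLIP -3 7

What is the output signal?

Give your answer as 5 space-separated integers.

Input: [-5, -3, 1, 5, -2]
Stage 1 (CLIP -8 7): clip(-5,-8,7)=-5, clip(-3,-8,7)=-3, clip(1,-8,7)=1, clip(5,-8,7)=5, clip(-2,-8,7)=-2 -> [-5, -3, 1, 5, -2]
Stage 2 (DELAY): [0, -5, -3, 1, 5] = [0, -5, -3, 1, 5] -> [0, -5, -3, 1, 5]
Stage 3 (CLIP -3 7): clip(0,-3,7)=0, clip(-5,-3,7)=-3, clip(-3,-3,7)=-3, clip(1,-3,7)=1, clip(5,-3,7)=5 -> [0, -3, -3, 1, 5]

Answer: 0 -3 -3 1 5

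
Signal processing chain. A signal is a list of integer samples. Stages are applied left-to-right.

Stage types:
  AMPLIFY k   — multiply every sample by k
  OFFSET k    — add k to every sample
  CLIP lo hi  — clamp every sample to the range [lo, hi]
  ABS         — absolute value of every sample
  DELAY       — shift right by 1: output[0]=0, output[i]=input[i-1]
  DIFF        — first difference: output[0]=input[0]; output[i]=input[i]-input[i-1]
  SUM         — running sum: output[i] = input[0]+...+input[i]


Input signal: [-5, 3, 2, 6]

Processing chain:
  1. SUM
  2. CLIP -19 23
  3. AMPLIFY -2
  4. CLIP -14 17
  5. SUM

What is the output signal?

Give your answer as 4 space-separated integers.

Input: [-5, 3, 2, 6]
Stage 1 (SUM): sum[0..0]=-5, sum[0..1]=-2, sum[0..2]=0, sum[0..3]=6 -> [-5, -2, 0, 6]
Stage 2 (CLIP -19 23): clip(-5,-19,23)=-5, clip(-2,-19,23)=-2, clip(0,-19,23)=0, clip(6,-19,23)=6 -> [-5, -2, 0, 6]
Stage 3 (AMPLIFY -2): -5*-2=10, -2*-2=4, 0*-2=0, 6*-2=-12 -> [10, 4, 0, -12]
Stage 4 (CLIP -14 17): clip(10,-14,17)=10, clip(4,-14,17)=4, clip(0,-14,17)=0, clip(-12,-14,17)=-12 -> [10, 4, 0, -12]
Stage 5 (SUM): sum[0..0]=10, sum[0..1]=14, sum[0..2]=14, sum[0..3]=2 -> [10, 14, 14, 2]

Answer: 10 14 14 2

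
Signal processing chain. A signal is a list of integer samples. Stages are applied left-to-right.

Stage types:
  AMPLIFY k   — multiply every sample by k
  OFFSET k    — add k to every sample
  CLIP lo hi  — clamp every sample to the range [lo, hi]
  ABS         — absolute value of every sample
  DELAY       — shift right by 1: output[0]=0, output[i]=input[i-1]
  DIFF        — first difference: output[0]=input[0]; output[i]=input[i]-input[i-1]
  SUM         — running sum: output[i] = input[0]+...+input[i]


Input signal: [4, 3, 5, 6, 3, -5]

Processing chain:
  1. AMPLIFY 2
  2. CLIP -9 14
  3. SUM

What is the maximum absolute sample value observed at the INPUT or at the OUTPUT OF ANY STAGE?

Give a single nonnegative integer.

Answer: 42

Derivation:
Input: [4, 3, 5, 6, 3, -5] (max |s|=6)
Stage 1 (AMPLIFY 2): 4*2=8, 3*2=6, 5*2=10, 6*2=12, 3*2=6, -5*2=-10 -> [8, 6, 10, 12, 6, -10] (max |s|=12)
Stage 2 (CLIP -9 14): clip(8,-9,14)=8, clip(6,-9,14)=6, clip(10,-9,14)=10, clip(12,-9,14)=12, clip(6,-9,14)=6, clip(-10,-9,14)=-9 -> [8, 6, 10, 12, 6, -9] (max |s|=12)
Stage 3 (SUM): sum[0..0]=8, sum[0..1]=14, sum[0..2]=24, sum[0..3]=36, sum[0..4]=42, sum[0..5]=33 -> [8, 14, 24, 36, 42, 33] (max |s|=42)
Overall max amplitude: 42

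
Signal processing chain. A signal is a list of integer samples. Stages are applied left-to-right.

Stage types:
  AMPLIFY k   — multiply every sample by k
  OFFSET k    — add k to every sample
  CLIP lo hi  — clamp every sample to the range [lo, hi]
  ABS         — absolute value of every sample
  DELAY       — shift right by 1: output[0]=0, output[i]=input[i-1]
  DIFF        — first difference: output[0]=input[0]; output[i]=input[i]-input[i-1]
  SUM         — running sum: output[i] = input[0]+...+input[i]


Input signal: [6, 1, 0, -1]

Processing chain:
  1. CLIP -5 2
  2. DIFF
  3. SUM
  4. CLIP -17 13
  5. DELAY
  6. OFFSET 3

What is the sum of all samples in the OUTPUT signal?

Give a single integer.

Answer: 15

Derivation:
Input: [6, 1, 0, -1]
Stage 1 (CLIP -5 2): clip(6,-5,2)=2, clip(1,-5,2)=1, clip(0,-5,2)=0, clip(-1,-5,2)=-1 -> [2, 1, 0, -1]
Stage 2 (DIFF): s[0]=2, 1-2=-1, 0-1=-1, -1-0=-1 -> [2, -1, -1, -1]
Stage 3 (SUM): sum[0..0]=2, sum[0..1]=1, sum[0..2]=0, sum[0..3]=-1 -> [2, 1, 0, -1]
Stage 4 (CLIP -17 13): clip(2,-17,13)=2, clip(1,-17,13)=1, clip(0,-17,13)=0, clip(-1,-17,13)=-1 -> [2, 1, 0, -1]
Stage 5 (DELAY): [0, 2, 1, 0] = [0, 2, 1, 0] -> [0, 2, 1, 0]
Stage 6 (OFFSET 3): 0+3=3, 2+3=5, 1+3=4, 0+3=3 -> [3, 5, 4, 3]
Output sum: 15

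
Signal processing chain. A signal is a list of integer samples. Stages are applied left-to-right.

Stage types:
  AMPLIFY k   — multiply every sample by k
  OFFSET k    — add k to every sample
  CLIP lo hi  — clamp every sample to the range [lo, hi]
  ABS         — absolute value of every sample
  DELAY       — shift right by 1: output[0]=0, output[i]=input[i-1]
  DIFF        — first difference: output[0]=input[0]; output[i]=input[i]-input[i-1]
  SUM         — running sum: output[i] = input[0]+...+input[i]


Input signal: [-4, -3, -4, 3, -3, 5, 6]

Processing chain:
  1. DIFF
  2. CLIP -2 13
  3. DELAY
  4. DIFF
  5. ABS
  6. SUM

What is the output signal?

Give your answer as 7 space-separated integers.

Input: [-4, -3, -4, 3, -3, 5, 6]
Stage 1 (DIFF): s[0]=-4, -3--4=1, -4--3=-1, 3--4=7, -3-3=-6, 5--3=8, 6-5=1 -> [-4, 1, -1, 7, -6, 8, 1]
Stage 2 (CLIP -2 13): clip(-4,-2,13)=-2, clip(1,-2,13)=1, clip(-1,-2,13)=-1, clip(7,-2,13)=7, clip(-6,-2,13)=-2, clip(8,-2,13)=8, clip(1,-2,13)=1 -> [-2, 1, -1, 7, -2, 8, 1]
Stage 3 (DELAY): [0, -2, 1, -1, 7, -2, 8] = [0, -2, 1, -1, 7, -2, 8] -> [0, -2, 1, -1, 7, -2, 8]
Stage 4 (DIFF): s[0]=0, -2-0=-2, 1--2=3, -1-1=-2, 7--1=8, -2-7=-9, 8--2=10 -> [0, -2, 3, -2, 8, -9, 10]
Stage 5 (ABS): |0|=0, |-2|=2, |3|=3, |-2|=2, |8|=8, |-9|=9, |10|=10 -> [0, 2, 3, 2, 8, 9, 10]
Stage 6 (SUM): sum[0..0]=0, sum[0..1]=2, sum[0..2]=5, sum[0..3]=7, sum[0..4]=15, sum[0..5]=24, sum[0..6]=34 -> [0, 2, 5, 7, 15, 24, 34]

Answer: 0 2 5 7 15 24 34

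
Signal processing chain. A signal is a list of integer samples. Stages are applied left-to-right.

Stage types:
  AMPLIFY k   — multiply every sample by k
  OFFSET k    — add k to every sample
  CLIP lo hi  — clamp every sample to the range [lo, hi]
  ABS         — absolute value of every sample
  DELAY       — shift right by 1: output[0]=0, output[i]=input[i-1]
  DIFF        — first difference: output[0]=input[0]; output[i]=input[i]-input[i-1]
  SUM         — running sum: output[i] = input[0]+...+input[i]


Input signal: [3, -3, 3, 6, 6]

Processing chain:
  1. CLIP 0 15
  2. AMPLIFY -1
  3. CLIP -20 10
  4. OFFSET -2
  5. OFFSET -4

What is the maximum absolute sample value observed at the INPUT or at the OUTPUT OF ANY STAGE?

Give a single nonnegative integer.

Answer: 12

Derivation:
Input: [3, -3, 3, 6, 6] (max |s|=6)
Stage 1 (CLIP 0 15): clip(3,0,15)=3, clip(-3,0,15)=0, clip(3,0,15)=3, clip(6,0,15)=6, clip(6,0,15)=6 -> [3, 0, 3, 6, 6] (max |s|=6)
Stage 2 (AMPLIFY -1): 3*-1=-3, 0*-1=0, 3*-1=-3, 6*-1=-6, 6*-1=-6 -> [-3, 0, -3, -6, -6] (max |s|=6)
Stage 3 (CLIP -20 10): clip(-3,-20,10)=-3, clip(0,-20,10)=0, clip(-3,-20,10)=-3, clip(-6,-20,10)=-6, clip(-6,-20,10)=-6 -> [-3, 0, -3, -6, -6] (max |s|=6)
Stage 4 (OFFSET -2): -3+-2=-5, 0+-2=-2, -3+-2=-5, -6+-2=-8, -6+-2=-8 -> [-5, -2, -5, -8, -8] (max |s|=8)
Stage 5 (OFFSET -4): -5+-4=-9, -2+-4=-6, -5+-4=-9, -8+-4=-12, -8+-4=-12 -> [-9, -6, -9, -12, -12] (max |s|=12)
Overall max amplitude: 12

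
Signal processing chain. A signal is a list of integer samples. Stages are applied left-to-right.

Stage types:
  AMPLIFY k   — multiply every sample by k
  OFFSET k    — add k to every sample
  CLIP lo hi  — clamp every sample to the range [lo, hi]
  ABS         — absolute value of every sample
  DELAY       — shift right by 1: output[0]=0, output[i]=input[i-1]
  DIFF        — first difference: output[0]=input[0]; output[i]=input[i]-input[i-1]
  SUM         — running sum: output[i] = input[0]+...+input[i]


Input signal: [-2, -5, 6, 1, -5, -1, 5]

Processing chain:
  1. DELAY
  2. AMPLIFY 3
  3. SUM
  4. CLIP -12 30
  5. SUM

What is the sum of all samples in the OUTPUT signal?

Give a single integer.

Answer: -144

Derivation:
Input: [-2, -5, 6, 1, -5, -1, 5]
Stage 1 (DELAY): [0, -2, -5, 6, 1, -5, -1] = [0, -2, -5, 6, 1, -5, -1] -> [0, -2, -5, 6, 1, -5, -1]
Stage 2 (AMPLIFY 3): 0*3=0, -2*3=-6, -5*3=-15, 6*3=18, 1*3=3, -5*3=-15, -1*3=-3 -> [0, -6, -15, 18, 3, -15, -3]
Stage 3 (SUM): sum[0..0]=0, sum[0..1]=-6, sum[0..2]=-21, sum[0..3]=-3, sum[0..4]=0, sum[0..5]=-15, sum[0..6]=-18 -> [0, -6, -21, -3, 0, -15, -18]
Stage 4 (CLIP -12 30): clip(0,-12,30)=0, clip(-6,-12,30)=-6, clip(-21,-12,30)=-12, clip(-3,-12,30)=-3, clip(0,-12,30)=0, clip(-15,-12,30)=-12, clip(-18,-12,30)=-12 -> [0, -6, -12, -3, 0, -12, -12]
Stage 5 (SUM): sum[0..0]=0, sum[0..1]=-6, sum[0..2]=-18, sum[0..3]=-21, sum[0..4]=-21, sum[0..5]=-33, sum[0..6]=-45 -> [0, -6, -18, -21, -21, -33, -45]
Output sum: -144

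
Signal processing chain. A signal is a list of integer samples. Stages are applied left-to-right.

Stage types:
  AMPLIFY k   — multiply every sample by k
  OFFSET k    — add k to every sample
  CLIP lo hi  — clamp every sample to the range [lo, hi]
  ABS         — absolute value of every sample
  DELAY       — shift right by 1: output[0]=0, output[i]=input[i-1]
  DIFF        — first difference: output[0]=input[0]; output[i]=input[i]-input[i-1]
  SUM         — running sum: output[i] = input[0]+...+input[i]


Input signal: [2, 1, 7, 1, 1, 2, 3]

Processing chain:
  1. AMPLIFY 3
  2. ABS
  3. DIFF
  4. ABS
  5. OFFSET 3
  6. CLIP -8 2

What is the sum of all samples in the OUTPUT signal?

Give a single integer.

Answer: 14

Derivation:
Input: [2, 1, 7, 1, 1, 2, 3]
Stage 1 (AMPLIFY 3): 2*3=6, 1*3=3, 7*3=21, 1*3=3, 1*3=3, 2*3=6, 3*3=9 -> [6, 3, 21, 3, 3, 6, 9]
Stage 2 (ABS): |6|=6, |3|=3, |21|=21, |3|=3, |3|=3, |6|=6, |9|=9 -> [6, 3, 21, 3, 3, 6, 9]
Stage 3 (DIFF): s[0]=6, 3-6=-3, 21-3=18, 3-21=-18, 3-3=0, 6-3=3, 9-6=3 -> [6, -3, 18, -18, 0, 3, 3]
Stage 4 (ABS): |6|=6, |-3|=3, |18|=18, |-18|=18, |0|=0, |3|=3, |3|=3 -> [6, 3, 18, 18, 0, 3, 3]
Stage 5 (OFFSET 3): 6+3=9, 3+3=6, 18+3=21, 18+3=21, 0+3=3, 3+3=6, 3+3=6 -> [9, 6, 21, 21, 3, 6, 6]
Stage 6 (CLIP -8 2): clip(9,-8,2)=2, clip(6,-8,2)=2, clip(21,-8,2)=2, clip(21,-8,2)=2, clip(3,-8,2)=2, clip(6,-8,2)=2, clip(6,-8,2)=2 -> [2, 2, 2, 2, 2, 2, 2]
Output sum: 14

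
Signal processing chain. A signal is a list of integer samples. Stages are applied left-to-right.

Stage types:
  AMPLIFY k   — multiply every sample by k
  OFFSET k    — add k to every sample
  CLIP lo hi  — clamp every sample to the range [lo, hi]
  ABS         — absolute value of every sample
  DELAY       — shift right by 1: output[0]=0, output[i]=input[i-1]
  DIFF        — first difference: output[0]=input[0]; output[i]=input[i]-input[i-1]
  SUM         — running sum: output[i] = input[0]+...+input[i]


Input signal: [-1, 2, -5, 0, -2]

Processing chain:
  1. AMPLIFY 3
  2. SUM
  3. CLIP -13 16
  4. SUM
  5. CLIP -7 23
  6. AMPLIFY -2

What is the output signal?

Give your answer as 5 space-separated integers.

Input: [-1, 2, -5, 0, -2]
Stage 1 (AMPLIFY 3): -1*3=-3, 2*3=6, -5*3=-15, 0*3=0, -2*3=-6 -> [-3, 6, -15, 0, -6]
Stage 2 (SUM): sum[0..0]=-3, sum[0..1]=3, sum[0..2]=-12, sum[0..3]=-12, sum[0..4]=-18 -> [-3, 3, -12, -12, -18]
Stage 3 (CLIP -13 16): clip(-3,-13,16)=-3, clip(3,-13,16)=3, clip(-12,-13,16)=-12, clip(-12,-13,16)=-12, clip(-18,-13,16)=-13 -> [-3, 3, -12, -12, -13]
Stage 4 (SUM): sum[0..0]=-3, sum[0..1]=0, sum[0..2]=-12, sum[0..3]=-24, sum[0..4]=-37 -> [-3, 0, -12, -24, -37]
Stage 5 (CLIP -7 23): clip(-3,-7,23)=-3, clip(0,-7,23)=0, clip(-12,-7,23)=-7, clip(-24,-7,23)=-7, clip(-37,-7,23)=-7 -> [-3, 0, -7, -7, -7]
Stage 6 (AMPLIFY -2): -3*-2=6, 0*-2=0, -7*-2=14, -7*-2=14, -7*-2=14 -> [6, 0, 14, 14, 14]

Answer: 6 0 14 14 14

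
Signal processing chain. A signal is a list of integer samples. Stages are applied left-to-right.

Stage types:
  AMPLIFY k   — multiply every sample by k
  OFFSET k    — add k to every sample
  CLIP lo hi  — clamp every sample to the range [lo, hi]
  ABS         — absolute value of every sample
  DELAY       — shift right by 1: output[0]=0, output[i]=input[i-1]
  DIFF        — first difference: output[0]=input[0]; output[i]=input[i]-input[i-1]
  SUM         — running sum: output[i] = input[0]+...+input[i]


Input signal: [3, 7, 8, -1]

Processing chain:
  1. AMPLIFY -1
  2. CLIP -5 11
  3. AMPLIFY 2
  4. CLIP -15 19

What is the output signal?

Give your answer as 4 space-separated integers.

Input: [3, 7, 8, -1]
Stage 1 (AMPLIFY -1): 3*-1=-3, 7*-1=-7, 8*-1=-8, -1*-1=1 -> [-3, -7, -8, 1]
Stage 2 (CLIP -5 11): clip(-3,-5,11)=-3, clip(-7,-5,11)=-5, clip(-8,-5,11)=-5, clip(1,-5,11)=1 -> [-3, -5, -5, 1]
Stage 3 (AMPLIFY 2): -3*2=-6, -5*2=-10, -5*2=-10, 1*2=2 -> [-6, -10, -10, 2]
Stage 4 (CLIP -15 19): clip(-6,-15,19)=-6, clip(-10,-15,19)=-10, clip(-10,-15,19)=-10, clip(2,-15,19)=2 -> [-6, -10, -10, 2]

Answer: -6 -10 -10 2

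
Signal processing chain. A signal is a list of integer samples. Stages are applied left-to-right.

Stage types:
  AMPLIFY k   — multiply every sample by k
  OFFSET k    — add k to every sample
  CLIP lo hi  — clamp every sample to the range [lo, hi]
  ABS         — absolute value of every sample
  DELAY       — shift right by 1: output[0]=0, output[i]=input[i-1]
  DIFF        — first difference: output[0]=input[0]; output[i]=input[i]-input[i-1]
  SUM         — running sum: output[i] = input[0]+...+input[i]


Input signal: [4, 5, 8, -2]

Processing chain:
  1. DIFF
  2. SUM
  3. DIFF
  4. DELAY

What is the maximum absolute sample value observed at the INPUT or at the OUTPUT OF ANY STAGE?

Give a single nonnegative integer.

Input: [4, 5, 8, -2] (max |s|=8)
Stage 1 (DIFF): s[0]=4, 5-4=1, 8-5=3, -2-8=-10 -> [4, 1, 3, -10] (max |s|=10)
Stage 2 (SUM): sum[0..0]=4, sum[0..1]=5, sum[0..2]=8, sum[0..3]=-2 -> [4, 5, 8, -2] (max |s|=8)
Stage 3 (DIFF): s[0]=4, 5-4=1, 8-5=3, -2-8=-10 -> [4, 1, 3, -10] (max |s|=10)
Stage 4 (DELAY): [0, 4, 1, 3] = [0, 4, 1, 3] -> [0, 4, 1, 3] (max |s|=4)
Overall max amplitude: 10

Answer: 10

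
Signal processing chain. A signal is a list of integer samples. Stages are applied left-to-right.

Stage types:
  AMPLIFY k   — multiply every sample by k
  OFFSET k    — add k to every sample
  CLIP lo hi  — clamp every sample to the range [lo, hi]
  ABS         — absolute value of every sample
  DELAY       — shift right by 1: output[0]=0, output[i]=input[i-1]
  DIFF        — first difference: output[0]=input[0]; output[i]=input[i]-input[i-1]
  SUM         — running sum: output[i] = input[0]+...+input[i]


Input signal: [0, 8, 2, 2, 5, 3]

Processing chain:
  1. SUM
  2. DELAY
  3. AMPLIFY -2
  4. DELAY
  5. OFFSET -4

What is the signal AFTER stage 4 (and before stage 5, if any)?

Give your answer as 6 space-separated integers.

Answer: 0 0 0 -16 -20 -24

Derivation:
Input: [0, 8, 2, 2, 5, 3]
Stage 1 (SUM): sum[0..0]=0, sum[0..1]=8, sum[0..2]=10, sum[0..3]=12, sum[0..4]=17, sum[0..5]=20 -> [0, 8, 10, 12, 17, 20]
Stage 2 (DELAY): [0, 0, 8, 10, 12, 17] = [0, 0, 8, 10, 12, 17] -> [0, 0, 8, 10, 12, 17]
Stage 3 (AMPLIFY -2): 0*-2=0, 0*-2=0, 8*-2=-16, 10*-2=-20, 12*-2=-24, 17*-2=-34 -> [0, 0, -16, -20, -24, -34]
Stage 4 (DELAY): [0, 0, 0, -16, -20, -24] = [0, 0, 0, -16, -20, -24] -> [0, 0, 0, -16, -20, -24]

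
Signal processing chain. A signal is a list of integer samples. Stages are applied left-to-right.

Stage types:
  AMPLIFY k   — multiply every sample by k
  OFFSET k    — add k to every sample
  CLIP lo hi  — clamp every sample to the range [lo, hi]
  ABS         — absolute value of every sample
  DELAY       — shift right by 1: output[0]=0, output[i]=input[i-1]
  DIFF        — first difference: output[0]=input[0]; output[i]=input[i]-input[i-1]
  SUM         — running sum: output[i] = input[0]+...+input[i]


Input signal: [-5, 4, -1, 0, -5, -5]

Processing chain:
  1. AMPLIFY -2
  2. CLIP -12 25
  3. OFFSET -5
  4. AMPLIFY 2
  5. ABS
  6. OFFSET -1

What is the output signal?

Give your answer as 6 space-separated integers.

Answer: 9 25 5 9 9 9

Derivation:
Input: [-5, 4, -1, 0, -5, -5]
Stage 1 (AMPLIFY -2): -5*-2=10, 4*-2=-8, -1*-2=2, 0*-2=0, -5*-2=10, -5*-2=10 -> [10, -8, 2, 0, 10, 10]
Stage 2 (CLIP -12 25): clip(10,-12,25)=10, clip(-8,-12,25)=-8, clip(2,-12,25)=2, clip(0,-12,25)=0, clip(10,-12,25)=10, clip(10,-12,25)=10 -> [10, -8, 2, 0, 10, 10]
Stage 3 (OFFSET -5): 10+-5=5, -8+-5=-13, 2+-5=-3, 0+-5=-5, 10+-5=5, 10+-5=5 -> [5, -13, -3, -5, 5, 5]
Stage 4 (AMPLIFY 2): 5*2=10, -13*2=-26, -3*2=-6, -5*2=-10, 5*2=10, 5*2=10 -> [10, -26, -6, -10, 10, 10]
Stage 5 (ABS): |10|=10, |-26|=26, |-6|=6, |-10|=10, |10|=10, |10|=10 -> [10, 26, 6, 10, 10, 10]
Stage 6 (OFFSET -1): 10+-1=9, 26+-1=25, 6+-1=5, 10+-1=9, 10+-1=9, 10+-1=9 -> [9, 25, 5, 9, 9, 9]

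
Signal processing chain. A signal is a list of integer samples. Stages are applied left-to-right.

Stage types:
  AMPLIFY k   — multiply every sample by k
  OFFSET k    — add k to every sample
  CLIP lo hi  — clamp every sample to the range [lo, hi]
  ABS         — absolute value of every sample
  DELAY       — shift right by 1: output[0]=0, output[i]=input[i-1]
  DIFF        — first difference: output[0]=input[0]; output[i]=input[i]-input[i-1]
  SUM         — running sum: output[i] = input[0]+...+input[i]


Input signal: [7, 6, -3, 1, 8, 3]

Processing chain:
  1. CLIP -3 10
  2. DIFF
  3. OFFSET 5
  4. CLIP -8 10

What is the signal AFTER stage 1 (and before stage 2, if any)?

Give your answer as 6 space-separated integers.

Input: [7, 6, -3, 1, 8, 3]
Stage 1 (CLIP -3 10): clip(7,-3,10)=7, clip(6,-3,10)=6, clip(-3,-3,10)=-3, clip(1,-3,10)=1, clip(8,-3,10)=8, clip(3,-3,10)=3 -> [7, 6, -3, 1, 8, 3]

Answer: 7 6 -3 1 8 3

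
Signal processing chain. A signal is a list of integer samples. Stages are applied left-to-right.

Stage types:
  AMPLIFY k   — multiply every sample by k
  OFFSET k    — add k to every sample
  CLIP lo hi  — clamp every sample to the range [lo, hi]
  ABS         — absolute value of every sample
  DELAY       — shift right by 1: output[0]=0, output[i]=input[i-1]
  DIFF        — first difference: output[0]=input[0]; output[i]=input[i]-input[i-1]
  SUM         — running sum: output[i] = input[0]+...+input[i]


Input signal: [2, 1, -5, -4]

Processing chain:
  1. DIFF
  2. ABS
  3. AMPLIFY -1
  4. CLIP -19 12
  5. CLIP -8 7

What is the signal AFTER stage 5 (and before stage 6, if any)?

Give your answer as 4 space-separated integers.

Answer: -2 -1 -6 -1

Derivation:
Input: [2, 1, -5, -4]
Stage 1 (DIFF): s[0]=2, 1-2=-1, -5-1=-6, -4--5=1 -> [2, -1, -6, 1]
Stage 2 (ABS): |2|=2, |-1|=1, |-6|=6, |1|=1 -> [2, 1, 6, 1]
Stage 3 (AMPLIFY -1): 2*-1=-2, 1*-1=-1, 6*-1=-6, 1*-1=-1 -> [-2, -1, -6, -1]
Stage 4 (CLIP -19 12): clip(-2,-19,12)=-2, clip(-1,-19,12)=-1, clip(-6,-19,12)=-6, clip(-1,-19,12)=-1 -> [-2, -1, -6, -1]
Stage 5 (CLIP -8 7): clip(-2,-8,7)=-2, clip(-1,-8,7)=-1, clip(-6,-8,7)=-6, clip(-1,-8,7)=-1 -> [-2, -1, -6, -1]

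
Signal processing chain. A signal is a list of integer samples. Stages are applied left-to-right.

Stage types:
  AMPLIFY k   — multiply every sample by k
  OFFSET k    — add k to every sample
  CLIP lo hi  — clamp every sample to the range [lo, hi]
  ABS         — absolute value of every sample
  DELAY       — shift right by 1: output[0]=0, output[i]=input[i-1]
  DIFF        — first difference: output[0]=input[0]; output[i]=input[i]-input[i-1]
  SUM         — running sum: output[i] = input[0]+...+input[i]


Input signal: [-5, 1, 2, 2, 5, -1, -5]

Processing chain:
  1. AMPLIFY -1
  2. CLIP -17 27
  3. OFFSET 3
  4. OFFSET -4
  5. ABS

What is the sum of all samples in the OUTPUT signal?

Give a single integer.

Input: [-5, 1, 2, 2, 5, -1, -5]
Stage 1 (AMPLIFY -1): -5*-1=5, 1*-1=-1, 2*-1=-2, 2*-1=-2, 5*-1=-5, -1*-1=1, -5*-1=5 -> [5, -1, -2, -2, -5, 1, 5]
Stage 2 (CLIP -17 27): clip(5,-17,27)=5, clip(-1,-17,27)=-1, clip(-2,-17,27)=-2, clip(-2,-17,27)=-2, clip(-5,-17,27)=-5, clip(1,-17,27)=1, clip(5,-17,27)=5 -> [5, -1, -2, -2, -5, 1, 5]
Stage 3 (OFFSET 3): 5+3=8, -1+3=2, -2+3=1, -2+3=1, -5+3=-2, 1+3=4, 5+3=8 -> [8, 2, 1, 1, -2, 4, 8]
Stage 4 (OFFSET -4): 8+-4=4, 2+-4=-2, 1+-4=-3, 1+-4=-3, -2+-4=-6, 4+-4=0, 8+-4=4 -> [4, -2, -3, -3, -6, 0, 4]
Stage 5 (ABS): |4|=4, |-2|=2, |-3|=3, |-3|=3, |-6|=6, |0|=0, |4|=4 -> [4, 2, 3, 3, 6, 0, 4]
Output sum: 22

Answer: 22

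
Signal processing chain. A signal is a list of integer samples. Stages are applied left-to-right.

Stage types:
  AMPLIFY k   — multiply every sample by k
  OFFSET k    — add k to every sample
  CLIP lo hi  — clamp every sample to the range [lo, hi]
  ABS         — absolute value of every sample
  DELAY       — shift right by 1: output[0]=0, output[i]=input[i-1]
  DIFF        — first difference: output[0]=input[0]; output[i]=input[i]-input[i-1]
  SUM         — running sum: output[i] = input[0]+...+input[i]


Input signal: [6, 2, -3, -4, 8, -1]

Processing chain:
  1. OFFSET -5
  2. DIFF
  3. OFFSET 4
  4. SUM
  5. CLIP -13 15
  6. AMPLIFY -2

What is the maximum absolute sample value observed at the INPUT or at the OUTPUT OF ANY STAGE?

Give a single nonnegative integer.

Input: [6, 2, -3, -4, 8, -1] (max |s|=8)
Stage 1 (OFFSET -5): 6+-5=1, 2+-5=-3, -3+-5=-8, -4+-5=-9, 8+-5=3, -1+-5=-6 -> [1, -3, -8, -9, 3, -6] (max |s|=9)
Stage 2 (DIFF): s[0]=1, -3-1=-4, -8--3=-5, -9--8=-1, 3--9=12, -6-3=-9 -> [1, -4, -5, -1, 12, -9] (max |s|=12)
Stage 3 (OFFSET 4): 1+4=5, -4+4=0, -5+4=-1, -1+4=3, 12+4=16, -9+4=-5 -> [5, 0, -1, 3, 16, -5] (max |s|=16)
Stage 4 (SUM): sum[0..0]=5, sum[0..1]=5, sum[0..2]=4, sum[0..3]=7, sum[0..4]=23, sum[0..5]=18 -> [5, 5, 4, 7, 23, 18] (max |s|=23)
Stage 5 (CLIP -13 15): clip(5,-13,15)=5, clip(5,-13,15)=5, clip(4,-13,15)=4, clip(7,-13,15)=7, clip(23,-13,15)=15, clip(18,-13,15)=15 -> [5, 5, 4, 7, 15, 15] (max |s|=15)
Stage 6 (AMPLIFY -2): 5*-2=-10, 5*-2=-10, 4*-2=-8, 7*-2=-14, 15*-2=-30, 15*-2=-30 -> [-10, -10, -8, -14, -30, -30] (max |s|=30)
Overall max amplitude: 30

Answer: 30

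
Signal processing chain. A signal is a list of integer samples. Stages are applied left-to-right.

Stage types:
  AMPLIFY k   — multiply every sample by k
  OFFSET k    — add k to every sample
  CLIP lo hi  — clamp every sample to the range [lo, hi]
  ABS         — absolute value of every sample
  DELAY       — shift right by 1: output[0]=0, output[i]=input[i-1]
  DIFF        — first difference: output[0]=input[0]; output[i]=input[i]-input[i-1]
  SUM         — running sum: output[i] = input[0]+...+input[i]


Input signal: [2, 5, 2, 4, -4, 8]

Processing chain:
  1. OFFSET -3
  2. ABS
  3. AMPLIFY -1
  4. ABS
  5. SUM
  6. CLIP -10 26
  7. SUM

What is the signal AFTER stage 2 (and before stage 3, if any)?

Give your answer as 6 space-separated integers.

Answer: 1 2 1 1 7 5

Derivation:
Input: [2, 5, 2, 4, -4, 8]
Stage 1 (OFFSET -3): 2+-3=-1, 5+-3=2, 2+-3=-1, 4+-3=1, -4+-3=-7, 8+-3=5 -> [-1, 2, -1, 1, -7, 5]
Stage 2 (ABS): |-1|=1, |2|=2, |-1|=1, |1|=1, |-7|=7, |5|=5 -> [1, 2, 1, 1, 7, 5]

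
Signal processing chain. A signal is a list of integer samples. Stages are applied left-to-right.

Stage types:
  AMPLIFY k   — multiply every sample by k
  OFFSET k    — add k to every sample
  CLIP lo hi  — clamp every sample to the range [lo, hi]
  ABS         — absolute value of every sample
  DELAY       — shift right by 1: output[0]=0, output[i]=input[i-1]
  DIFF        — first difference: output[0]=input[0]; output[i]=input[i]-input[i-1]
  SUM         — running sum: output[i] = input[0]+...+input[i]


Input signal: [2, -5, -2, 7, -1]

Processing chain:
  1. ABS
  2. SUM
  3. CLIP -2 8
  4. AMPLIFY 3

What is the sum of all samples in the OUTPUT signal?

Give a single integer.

Input: [2, -5, -2, 7, -1]
Stage 1 (ABS): |2|=2, |-5|=5, |-2|=2, |7|=7, |-1|=1 -> [2, 5, 2, 7, 1]
Stage 2 (SUM): sum[0..0]=2, sum[0..1]=7, sum[0..2]=9, sum[0..3]=16, sum[0..4]=17 -> [2, 7, 9, 16, 17]
Stage 3 (CLIP -2 8): clip(2,-2,8)=2, clip(7,-2,8)=7, clip(9,-2,8)=8, clip(16,-2,8)=8, clip(17,-2,8)=8 -> [2, 7, 8, 8, 8]
Stage 4 (AMPLIFY 3): 2*3=6, 7*3=21, 8*3=24, 8*3=24, 8*3=24 -> [6, 21, 24, 24, 24]
Output sum: 99

Answer: 99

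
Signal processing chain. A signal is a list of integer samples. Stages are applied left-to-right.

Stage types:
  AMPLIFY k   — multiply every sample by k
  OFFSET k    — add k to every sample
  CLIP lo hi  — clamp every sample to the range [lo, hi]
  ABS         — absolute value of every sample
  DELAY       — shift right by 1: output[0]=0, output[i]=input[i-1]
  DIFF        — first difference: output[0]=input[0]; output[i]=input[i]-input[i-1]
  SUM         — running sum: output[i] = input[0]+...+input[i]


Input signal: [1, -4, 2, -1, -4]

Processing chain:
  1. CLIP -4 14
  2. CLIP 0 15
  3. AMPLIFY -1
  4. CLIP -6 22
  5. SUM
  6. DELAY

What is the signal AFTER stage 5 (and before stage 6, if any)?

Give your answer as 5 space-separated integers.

Answer: -1 -1 -3 -3 -3

Derivation:
Input: [1, -4, 2, -1, -4]
Stage 1 (CLIP -4 14): clip(1,-4,14)=1, clip(-4,-4,14)=-4, clip(2,-4,14)=2, clip(-1,-4,14)=-1, clip(-4,-4,14)=-4 -> [1, -4, 2, -1, -4]
Stage 2 (CLIP 0 15): clip(1,0,15)=1, clip(-4,0,15)=0, clip(2,0,15)=2, clip(-1,0,15)=0, clip(-4,0,15)=0 -> [1, 0, 2, 0, 0]
Stage 3 (AMPLIFY -1): 1*-1=-1, 0*-1=0, 2*-1=-2, 0*-1=0, 0*-1=0 -> [-1, 0, -2, 0, 0]
Stage 4 (CLIP -6 22): clip(-1,-6,22)=-1, clip(0,-6,22)=0, clip(-2,-6,22)=-2, clip(0,-6,22)=0, clip(0,-6,22)=0 -> [-1, 0, -2, 0, 0]
Stage 5 (SUM): sum[0..0]=-1, sum[0..1]=-1, sum[0..2]=-3, sum[0..3]=-3, sum[0..4]=-3 -> [-1, -1, -3, -3, -3]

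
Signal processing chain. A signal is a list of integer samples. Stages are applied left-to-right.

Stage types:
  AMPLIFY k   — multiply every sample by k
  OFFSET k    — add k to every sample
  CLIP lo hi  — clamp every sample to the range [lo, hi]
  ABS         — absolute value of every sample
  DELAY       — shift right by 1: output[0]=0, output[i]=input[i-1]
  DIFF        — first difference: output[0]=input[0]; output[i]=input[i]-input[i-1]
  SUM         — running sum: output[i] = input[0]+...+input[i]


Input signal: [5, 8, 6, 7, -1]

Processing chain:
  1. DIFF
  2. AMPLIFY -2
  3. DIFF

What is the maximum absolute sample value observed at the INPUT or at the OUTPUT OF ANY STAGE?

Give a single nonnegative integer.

Input: [5, 8, 6, 7, -1] (max |s|=8)
Stage 1 (DIFF): s[0]=5, 8-5=3, 6-8=-2, 7-6=1, -1-7=-8 -> [5, 3, -2, 1, -8] (max |s|=8)
Stage 2 (AMPLIFY -2): 5*-2=-10, 3*-2=-6, -2*-2=4, 1*-2=-2, -8*-2=16 -> [-10, -6, 4, -2, 16] (max |s|=16)
Stage 3 (DIFF): s[0]=-10, -6--10=4, 4--6=10, -2-4=-6, 16--2=18 -> [-10, 4, 10, -6, 18] (max |s|=18)
Overall max amplitude: 18

Answer: 18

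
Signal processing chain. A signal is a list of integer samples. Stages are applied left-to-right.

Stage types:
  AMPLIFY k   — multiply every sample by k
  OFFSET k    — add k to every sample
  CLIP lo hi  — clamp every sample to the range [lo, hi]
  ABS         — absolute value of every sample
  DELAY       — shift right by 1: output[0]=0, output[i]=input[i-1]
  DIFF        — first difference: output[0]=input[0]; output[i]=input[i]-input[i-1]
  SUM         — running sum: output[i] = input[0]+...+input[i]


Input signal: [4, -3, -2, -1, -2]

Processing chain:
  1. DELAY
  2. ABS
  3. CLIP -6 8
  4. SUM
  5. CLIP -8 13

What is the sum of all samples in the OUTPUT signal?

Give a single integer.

Answer: 30

Derivation:
Input: [4, -3, -2, -1, -2]
Stage 1 (DELAY): [0, 4, -3, -2, -1] = [0, 4, -3, -2, -1] -> [0, 4, -3, -2, -1]
Stage 2 (ABS): |0|=0, |4|=4, |-3|=3, |-2|=2, |-1|=1 -> [0, 4, 3, 2, 1]
Stage 3 (CLIP -6 8): clip(0,-6,8)=0, clip(4,-6,8)=4, clip(3,-6,8)=3, clip(2,-6,8)=2, clip(1,-6,8)=1 -> [0, 4, 3, 2, 1]
Stage 4 (SUM): sum[0..0]=0, sum[0..1]=4, sum[0..2]=7, sum[0..3]=9, sum[0..4]=10 -> [0, 4, 7, 9, 10]
Stage 5 (CLIP -8 13): clip(0,-8,13)=0, clip(4,-8,13)=4, clip(7,-8,13)=7, clip(9,-8,13)=9, clip(10,-8,13)=10 -> [0, 4, 7, 9, 10]
Output sum: 30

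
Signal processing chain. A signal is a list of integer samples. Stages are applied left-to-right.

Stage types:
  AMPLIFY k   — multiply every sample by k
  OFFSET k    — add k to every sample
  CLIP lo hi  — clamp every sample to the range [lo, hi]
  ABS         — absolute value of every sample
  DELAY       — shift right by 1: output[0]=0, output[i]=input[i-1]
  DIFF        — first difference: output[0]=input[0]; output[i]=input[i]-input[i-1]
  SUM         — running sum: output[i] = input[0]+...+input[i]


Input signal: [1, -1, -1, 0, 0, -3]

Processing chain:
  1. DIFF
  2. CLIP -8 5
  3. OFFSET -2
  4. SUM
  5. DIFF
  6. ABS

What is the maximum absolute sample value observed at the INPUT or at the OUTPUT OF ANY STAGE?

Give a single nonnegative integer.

Answer: 15

Derivation:
Input: [1, -1, -1, 0, 0, -3] (max |s|=3)
Stage 1 (DIFF): s[0]=1, -1-1=-2, -1--1=0, 0--1=1, 0-0=0, -3-0=-3 -> [1, -2, 0, 1, 0, -3] (max |s|=3)
Stage 2 (CLIP -8 5): clip(1,-8,5)=1, clip(-2,-8,5)=-2, clip(0,-8,5)=0, clip(1,-8,5)=1, clip(0,-8,5)=0, clip(-3,-8,5)=-3 -> [1, -2, 0, 1, 0, -3] (max |s|=3)
Stage 3 (OFFSET -2): 1+-2=-1, -2+-2=-4, 0+-2=-2, 1+-2=-1, 0+-2=-2, -3+-2=-5 -> [-1, -4, -2, -1, -2, -5] (max |s|=5)
Stage 4 (SUM): sum[0..0]=-1, sum[0..1]=-5, sum[0..2]=-7, sum[0..3]=-8, sum[0..4]=-10, sum[0..5]=-15 -> [-1, -5, -7, -8, -10, -15] (max |s|=15)
Stage 5 (DIFF): s[0]=-1, -5--1=-4, -7--5=-2, -8--7=-1, -10--8=-2, -15--10=-5 -> [-1, -4, -2, -1, -2, -5] (max |s|=5)
Stage 6 (ABS): |-1|=1, |-4|=4, |-2|=2, |-1|=1, |-2|=2, |-5|=5 -> [1, 4, 2, 1, 2, 5] (max |s|=5)
Overall max amplitude: 15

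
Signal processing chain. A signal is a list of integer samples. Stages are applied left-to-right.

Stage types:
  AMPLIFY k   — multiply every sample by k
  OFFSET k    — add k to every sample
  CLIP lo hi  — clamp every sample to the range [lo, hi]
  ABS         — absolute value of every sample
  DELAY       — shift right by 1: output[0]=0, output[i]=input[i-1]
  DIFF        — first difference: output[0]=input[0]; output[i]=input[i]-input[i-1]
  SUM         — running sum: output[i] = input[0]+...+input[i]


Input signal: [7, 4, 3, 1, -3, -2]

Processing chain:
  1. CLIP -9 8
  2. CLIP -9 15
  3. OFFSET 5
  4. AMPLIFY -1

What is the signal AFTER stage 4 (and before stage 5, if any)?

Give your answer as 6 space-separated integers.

Input: [7, 4, 3, 1, -3, -2]
Stage 1 (CLIP -9 8): clip(7,-9,8)=7, clip(4,-9,8)=4, clip(3,-9,8)=3, clip(1,-9,8)=1, clip(-3,-9,8)=-3, clip(-2,-9,8)=-2 -> [7, 4, 3, 1, -3, -2]
Stage 2 (CLIP -9 15): clip(7,-9,15)=7, clip(4,-9,15)=4, clip(3,-9,15)=3, clip(1,-9,15)=1, clip(-3,-9,15)=-3, clip(-2,-9,15)=-2 -> [7, 4, 3, 1, -3, -2]
Stage 3 (OFFSET 5): 7+5=12, 4+5=9, 3+5=8, 1+5=6, -3+5=2, -2+5=3 -> [12, 9, 8, 6, 2, 3]
Stage 4 (AMPLIFY -1): 12*-1=-12, 9*-1=-9, 8*-1=-8, 6*-1=-6, 2*-1=-2, 3*-1=-3 -> [-12, -9, -8, -6, -2, -3]

Answer: -12 -9 -8 -6 -2 -3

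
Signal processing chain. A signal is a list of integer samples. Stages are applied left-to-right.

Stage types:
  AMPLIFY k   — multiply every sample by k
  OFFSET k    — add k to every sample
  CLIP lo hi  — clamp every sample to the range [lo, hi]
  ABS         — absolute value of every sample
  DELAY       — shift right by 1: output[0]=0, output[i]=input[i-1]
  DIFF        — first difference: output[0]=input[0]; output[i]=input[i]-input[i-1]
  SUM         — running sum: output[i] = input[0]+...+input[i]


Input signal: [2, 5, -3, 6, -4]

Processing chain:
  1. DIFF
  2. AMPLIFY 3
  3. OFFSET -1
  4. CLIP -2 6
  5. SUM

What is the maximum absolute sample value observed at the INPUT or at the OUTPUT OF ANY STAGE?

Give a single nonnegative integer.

Input: [2, 5, -3, 6, -4] (max |s|=6)
Stage 1 (DIFF): s[0]=2, 5-2=3, -3-5=-8, 6--3=9, -4-6=-10 -> [2, 3, -8, 9, -10] (max |s|=10)
Stage 2 (AMPLIFY 3): 2*3=6, 3*3=9, -8*3=-24, 9*3=27, -10*3=-30 -> [6, 9, -24, 27, -30] (max |s|=30)
Stage 3 (OFFSET -1): 6+-1=5, 9+-1=8, -24+-1=-25, 27+-1=26, -30+-1=-31 -> [5, 8, -25, 26, -31] (max |s|=31)
Stage 4 (CLIP -2 6): clip(5,-2,6)=5, clip(8,-2,6)=6, clip(-25,-2,6)=-2, clip(26,-2,6)=6, clip(-31,-2,6)=-2 -> [5, 6, -2, 6, -2] (max |s|=6)
Stage 5 (SUM): sum[0..0]=5, sum[0..1]=11, sum[0..2]=9, sum[0..3]=15, sum[0..4]=13 -> [5, 11, 9, 15, 13] (max |s|=15)
Overall max amplitude: 31

Answer: 31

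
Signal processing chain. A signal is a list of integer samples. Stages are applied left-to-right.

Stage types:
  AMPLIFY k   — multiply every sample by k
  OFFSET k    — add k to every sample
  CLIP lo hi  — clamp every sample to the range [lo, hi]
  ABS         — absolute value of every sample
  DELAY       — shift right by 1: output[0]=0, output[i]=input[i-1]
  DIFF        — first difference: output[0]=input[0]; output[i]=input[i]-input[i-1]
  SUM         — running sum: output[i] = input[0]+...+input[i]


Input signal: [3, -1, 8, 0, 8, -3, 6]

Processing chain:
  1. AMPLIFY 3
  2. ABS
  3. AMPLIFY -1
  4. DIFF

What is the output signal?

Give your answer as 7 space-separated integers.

Answer: -9 6 -21 24 -24 15 -9

Derivation:
Input: [3, -1, 8, 0, 8, -3, 6]
Stage 1 (AMPLIFY 3): 3*3=9, -1*3=-3, 8*3=24, 0*3=0, 8*3=24, -3*3=-9, 6*3=18 -> [9, -3, 24, 0, 24, -9, 18]
Stage 2 (ABS): |9|=9, |-3|=3, |24|=24, |0|=0, |24|=24, |-9|=9, |18|=18 -> [9, 3, 24, 0, 24, 9, 18]
Stage 3 (AMPLIFY -1): 9*-1=-9, 3*-1=-3, 24*-1=-24, 0*-1=0, 24*-1=-24, 9*-1=-9, 18*-1=-18 -> [-9, -3, -24, 0, -24, -9, -18]
Stage 4 (DIFF): s[0]=-9, -3--9=6, -24--3=-21, 0--24=24, -24-0=-24, -9--24=15, -18--9=-9 -> [-9, 6, -21, 24, -24, 15, -9]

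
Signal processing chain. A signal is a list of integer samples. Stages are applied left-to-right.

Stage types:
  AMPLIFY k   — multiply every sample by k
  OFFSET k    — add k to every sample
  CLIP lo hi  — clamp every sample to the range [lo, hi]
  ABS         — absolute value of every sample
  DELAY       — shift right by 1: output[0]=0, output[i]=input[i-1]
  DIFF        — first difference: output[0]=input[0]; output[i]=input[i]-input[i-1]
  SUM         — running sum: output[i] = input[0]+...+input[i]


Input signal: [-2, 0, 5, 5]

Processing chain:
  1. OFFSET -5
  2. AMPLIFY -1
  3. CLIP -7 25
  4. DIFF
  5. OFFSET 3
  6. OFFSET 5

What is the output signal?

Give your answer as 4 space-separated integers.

Answer: 15 6 3 8

Derivation:
Input: [-2, 0, 5, 5]
Stage 1 (OFFSET -5): -2+-5=-7, 0+-5=-5, 5+-5=0, 5+-5=0 -> [-7, -5, 0, 0]
Stage 2 (AMPLIFY -1): -7*-1=7, -5*-1=5, 0*-1=0, 0*-1=0 -> [7, 5, 0, 0]
Stage 3 (CLIP -7 25): clip(7,-7,25)=7, clip(5,-7,25)=5, clip(0,-7,25)=0, clip(0,-7,25)=0 -> [7, 5, 0, 0]
Stage 4 (DIFF): s[0]=7, 5-7=-2, 0-5=-5, 0-0=0 -> [7, -2, -5, 0]
Stage 5 (OFFSET 3): 7+3=10, -2+3=1, -5+3=-2, 0+3=3 -> [10, 1, -2, 3]
Stage 6 (OFFSET 5): 10+5=15, 1+5=6, -2+5=3, 3+5=8 -> [15, 6, 3, 8]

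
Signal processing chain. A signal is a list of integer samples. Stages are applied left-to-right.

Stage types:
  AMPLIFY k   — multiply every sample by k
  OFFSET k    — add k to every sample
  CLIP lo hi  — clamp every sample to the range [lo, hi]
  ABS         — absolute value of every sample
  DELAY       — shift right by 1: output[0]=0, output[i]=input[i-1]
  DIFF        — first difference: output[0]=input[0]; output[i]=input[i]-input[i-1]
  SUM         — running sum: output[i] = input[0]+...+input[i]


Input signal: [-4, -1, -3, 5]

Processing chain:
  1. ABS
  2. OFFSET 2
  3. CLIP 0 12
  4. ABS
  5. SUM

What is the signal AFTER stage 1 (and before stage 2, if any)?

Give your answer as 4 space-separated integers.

Input: [-4, -1, -3, 5]
Stage 1 (ABS): |-4|=4, |-1|=1, |-3|=3, |5|=5 -> [4, 1, 3, 5]

Answer: 4 1 3 5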